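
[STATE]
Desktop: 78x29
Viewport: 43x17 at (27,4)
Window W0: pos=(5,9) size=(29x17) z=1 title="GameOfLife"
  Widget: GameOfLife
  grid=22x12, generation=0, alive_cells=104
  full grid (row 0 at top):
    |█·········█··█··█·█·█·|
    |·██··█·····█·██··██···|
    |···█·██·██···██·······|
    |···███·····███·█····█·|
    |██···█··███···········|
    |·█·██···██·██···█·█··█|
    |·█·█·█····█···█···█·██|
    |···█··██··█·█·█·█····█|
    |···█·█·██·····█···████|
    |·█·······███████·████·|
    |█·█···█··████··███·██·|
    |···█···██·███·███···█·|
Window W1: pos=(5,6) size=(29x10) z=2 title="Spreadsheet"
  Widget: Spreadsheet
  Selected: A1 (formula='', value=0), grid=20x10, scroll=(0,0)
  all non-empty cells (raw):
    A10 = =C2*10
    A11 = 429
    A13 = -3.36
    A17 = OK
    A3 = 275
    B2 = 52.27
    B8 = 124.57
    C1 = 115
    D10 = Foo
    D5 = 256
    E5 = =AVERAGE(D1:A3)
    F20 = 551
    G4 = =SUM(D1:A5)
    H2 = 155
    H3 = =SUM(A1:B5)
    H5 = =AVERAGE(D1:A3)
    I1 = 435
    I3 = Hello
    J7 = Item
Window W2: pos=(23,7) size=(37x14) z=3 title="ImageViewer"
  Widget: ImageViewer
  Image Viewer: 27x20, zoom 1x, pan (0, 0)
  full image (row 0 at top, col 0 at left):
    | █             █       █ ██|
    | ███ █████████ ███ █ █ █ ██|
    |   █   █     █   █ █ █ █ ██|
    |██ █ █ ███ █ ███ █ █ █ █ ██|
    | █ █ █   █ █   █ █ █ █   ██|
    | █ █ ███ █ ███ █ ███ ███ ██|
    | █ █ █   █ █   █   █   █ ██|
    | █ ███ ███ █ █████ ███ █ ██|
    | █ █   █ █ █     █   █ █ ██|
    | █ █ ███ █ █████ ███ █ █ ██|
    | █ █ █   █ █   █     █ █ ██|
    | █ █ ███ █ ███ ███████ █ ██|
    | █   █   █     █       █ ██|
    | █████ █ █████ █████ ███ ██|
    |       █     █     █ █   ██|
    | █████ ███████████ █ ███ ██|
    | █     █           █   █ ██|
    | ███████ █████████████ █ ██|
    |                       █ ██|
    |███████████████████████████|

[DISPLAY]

                                           
                                           
━━━━━━┓                                    
━━━━━━━━━━━━━━━━━━━━━━━━━━━━━━━━┓          
ageViewer                       ┃          
────────────────────────────────┨          
            █       █ ██        ┃          
█ █████████ ███ █ █ █ ██        ┃          
█   █     █   █ █ █ █ ██        ┃          
█ █ ███ █ ███ █ █ █ █ ██        ┃          
█ █   █ █   █ █ █ █   ██        ┃          
█ ███ █ ███ █ ███ ███ ██        ┃          
█ █   █ █   █   █   █ ██        ┃          
███ ███ █ █████ ███ █ ██        ┃          
█   █ █ █     █   █ █ ██        ┃          
█ ███ █ █████ ███ █ █ ██        ┃          
━━━━━━━━━━━━━━━━━━━━━━━━━━━━━━━━┛          


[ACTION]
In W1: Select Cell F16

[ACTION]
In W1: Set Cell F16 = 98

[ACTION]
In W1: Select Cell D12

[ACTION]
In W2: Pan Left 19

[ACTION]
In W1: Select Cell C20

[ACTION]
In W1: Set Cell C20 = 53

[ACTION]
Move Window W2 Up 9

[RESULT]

█ █████████ ███ █ █ █ ██        ┃          
█   █     █   █ █ █ █ ██        ┃          
█ █ ███ █ ███ █ █ █ █ ██        ┃          
█ █   █ █   █ █ █ █   ██        ┃          
█ ███ █ ███ █ ███ ███ ██        ┃          
█ █   █ █   █   █   █ ██        ┃          
███ ███ █ █████ ███ █ ██        ┃          
█   █ █ █     █   █ █ ██        ┃          
█ ███ █ █████ ███ █ █ ██        ┃          
━━━━━━━━━━━━━━━━━━━━━━━━━━━━━━━━┛          
      ┃                                    
━━━━━━┛                                    
·     ┃                                    
·     ┃                                    
█     ┃                                    
█     ┃                                    
█     ┃                                    


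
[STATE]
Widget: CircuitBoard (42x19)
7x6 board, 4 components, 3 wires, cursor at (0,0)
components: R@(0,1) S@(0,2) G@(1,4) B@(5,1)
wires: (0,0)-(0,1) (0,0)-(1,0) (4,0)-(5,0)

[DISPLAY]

   0 1 2 3 4 5 6                          
0  [.]─ R   S                             
    │                                     
1   ·               G                     
                                          
2                                         
                                          
3                                         
                                          
4   ·                                     
    │                                     
5   ·   B                                 
Cursor: (0,0)                             
                                          
                                          
                                          
                                          
                                          
                                          


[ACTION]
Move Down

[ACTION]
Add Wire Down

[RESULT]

   0 1 2 3 4 5 6                          
0   · ─ R   S                             
    │                                     
1  [.]              G                     
    │                                     
2   ·                                     
                                          
3                                         
                                          
4   ·                                     
    │                                     
5   ·   B                                 
Cursor: (1,0)                             
                                          
                                          
                                          
                                          
                                          
                                          


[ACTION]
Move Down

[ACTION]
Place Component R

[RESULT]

   0 1 2 3 4 5 6                          
0   · ─ R   S                             
    │                                     
1   ·               G                     
    │                                     
2  [R]                                    
                                          
3                                         
                                          
4   ·                                     
    │                                     
5   ·   B                                 
Cursor: (2,0)                             
                                          
                                          
                                          
                                          
                                          
                                          


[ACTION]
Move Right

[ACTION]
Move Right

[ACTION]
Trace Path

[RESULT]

   0 1 2 3 4 5 6                          
0   · ─ R   S                             
    │                                     
1   ·               G                     
    │                                     
2   R      [.]                            
                                          
3                                         
                                          
4   ·                                     
    │                                     
5   ·   B                                 
Cursor: (2,2)  Trace: No connections      
                                          
                                          
                                          
                                          
                                          
                                          


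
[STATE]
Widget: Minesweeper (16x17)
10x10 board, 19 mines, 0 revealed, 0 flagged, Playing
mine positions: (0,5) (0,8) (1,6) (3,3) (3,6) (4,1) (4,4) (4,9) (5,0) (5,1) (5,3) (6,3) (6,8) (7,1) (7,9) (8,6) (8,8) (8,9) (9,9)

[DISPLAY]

■■■■■■■■■■      
■■■■■■■■■■      
■■■■■■■■■■      
■■■■■■■■■■      
■■■■■■■■■■      
■■■■■■■■■■      
■■■■■■■■■■      
■■■■■■■■■■      
■■■■■■■■■■      
■■■■■■■■■■      
                
                
                
                
                
                
                


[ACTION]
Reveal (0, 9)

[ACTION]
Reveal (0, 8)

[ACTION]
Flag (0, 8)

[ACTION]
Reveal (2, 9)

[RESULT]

■■■■■✹■■✹1      
■■■■■■✹■■■      
■■■■■■■■■■      
■■■✹■■✹■■■      
■✹■■✹■■■■✹      
✹✹■✹■■■■■■      
■■■✹■■■■✹■      
■✹■■■■■■■✹      
■■■■■■✹■✹✹      
■■■■■■■■■✹      
                
                
                
                
                
                
                


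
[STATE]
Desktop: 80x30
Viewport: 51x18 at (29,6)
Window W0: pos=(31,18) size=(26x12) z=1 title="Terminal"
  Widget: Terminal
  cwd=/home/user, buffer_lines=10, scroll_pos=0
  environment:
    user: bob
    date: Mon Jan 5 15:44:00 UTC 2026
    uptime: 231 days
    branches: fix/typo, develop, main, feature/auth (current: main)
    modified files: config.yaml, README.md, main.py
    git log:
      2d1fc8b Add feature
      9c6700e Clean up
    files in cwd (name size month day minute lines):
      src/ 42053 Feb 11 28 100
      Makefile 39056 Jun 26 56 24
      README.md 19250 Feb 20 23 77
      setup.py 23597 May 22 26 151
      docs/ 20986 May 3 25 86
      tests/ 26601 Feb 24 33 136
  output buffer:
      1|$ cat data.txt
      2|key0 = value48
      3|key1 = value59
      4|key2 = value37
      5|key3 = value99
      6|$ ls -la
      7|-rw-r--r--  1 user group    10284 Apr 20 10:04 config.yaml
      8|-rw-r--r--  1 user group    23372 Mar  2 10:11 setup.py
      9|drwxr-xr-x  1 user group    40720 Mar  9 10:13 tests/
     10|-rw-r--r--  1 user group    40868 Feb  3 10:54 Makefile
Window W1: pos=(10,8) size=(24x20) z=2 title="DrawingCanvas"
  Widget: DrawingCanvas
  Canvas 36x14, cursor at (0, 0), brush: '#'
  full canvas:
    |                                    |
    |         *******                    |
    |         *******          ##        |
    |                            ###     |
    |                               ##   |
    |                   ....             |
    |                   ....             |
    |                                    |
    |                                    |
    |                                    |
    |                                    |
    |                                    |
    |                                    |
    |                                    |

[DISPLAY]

                                                   
                                                   
━━━━┓                                              
    ┃                                              
────┨                                              
    ┃                                              
    ┃                                              
    ┃                                              
    ┃                                              
    ┃                                              
 ...┃                                              
 ...┃                                              
    ┃━━━━━━━━━━━━━━━━━━━━━━┓                       
    ┃erminal               ┃                       
    ┃──────────────────────┨                       
    ┃cat data.txt          ┃                       
    ┃y0 = value48          ┃                       
    ┃y1 = value59          ┃                       


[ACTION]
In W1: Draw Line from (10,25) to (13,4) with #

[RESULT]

                                                   
                                                   
━━━━┓                                              
    ┃                                              
────┨                                              
    ┃                                              
    ┃                                              
    ┃                                              
    ┃                                              
    ┃                                              
 ...┃                                              
 ...┃                                              
    ┃━━━━━━━━━━━━━━━━━━━━━━┓                       
    ┃erminal               ┃                       
    ┃──────────────────────┨                       
    ┃cat data.txt          ┃                       
####┃y0 = value48          ┃                       
    ┃y1 = value59          ┃                       


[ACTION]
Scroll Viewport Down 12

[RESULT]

    ┃                                              
    ┃                                              
    ┃                                              
    ┃                                              
 ...┃                                              
 ...┃                                              
    ┃━━━━━━━━━━━━━━━━━━━━━━┓                       
    ┃erminal               ┃                       
    ┃──────────────────────┨                       
    ┃cat data.txt          ┃                       
####┃y0 = value48          ┃                       
    ┃y1 = value59          ┃                       
    ┃y2 = value37          ┃                       
    ┃y3 = value99          ┃                       
    ┃ls -la                ┃                       
━━━━┛w-r--r--  1 user group┃                       
  ┃-rw-r--r--  1 user group┃                       
  ┗━━━━━━━━━━━━━━━━━━━━━━━━┛                       


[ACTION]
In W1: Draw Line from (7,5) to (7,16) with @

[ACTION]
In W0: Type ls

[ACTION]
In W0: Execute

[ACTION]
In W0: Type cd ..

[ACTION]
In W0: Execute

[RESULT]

    ┃                                              
    ┃                                              
    ┃                                              
    ┃                                              
 ...┃                                              
 ...┃                                              
    ┃━━━━━━━━━━━━━━━━━━━━━━┓                       
    ┃erminal               ┃                       
    ┃──────────────────────┨                       
    ┃w-r--r--  1 user group┃                       
####┃wxr-xr-x  1 user group┃                       
    ┃w-r--r--  1 user group┃                       
    ┃ls                    ┃                       
    ┃c/  Makefile  README.m┃                       
    ┃cd ..                 ┃                       
━━━━┛                      ┃                       
  ┃$ █                     ┃                       
  ┗━━━━━━━━━━━━━━━━━━━━━━━━┛                       


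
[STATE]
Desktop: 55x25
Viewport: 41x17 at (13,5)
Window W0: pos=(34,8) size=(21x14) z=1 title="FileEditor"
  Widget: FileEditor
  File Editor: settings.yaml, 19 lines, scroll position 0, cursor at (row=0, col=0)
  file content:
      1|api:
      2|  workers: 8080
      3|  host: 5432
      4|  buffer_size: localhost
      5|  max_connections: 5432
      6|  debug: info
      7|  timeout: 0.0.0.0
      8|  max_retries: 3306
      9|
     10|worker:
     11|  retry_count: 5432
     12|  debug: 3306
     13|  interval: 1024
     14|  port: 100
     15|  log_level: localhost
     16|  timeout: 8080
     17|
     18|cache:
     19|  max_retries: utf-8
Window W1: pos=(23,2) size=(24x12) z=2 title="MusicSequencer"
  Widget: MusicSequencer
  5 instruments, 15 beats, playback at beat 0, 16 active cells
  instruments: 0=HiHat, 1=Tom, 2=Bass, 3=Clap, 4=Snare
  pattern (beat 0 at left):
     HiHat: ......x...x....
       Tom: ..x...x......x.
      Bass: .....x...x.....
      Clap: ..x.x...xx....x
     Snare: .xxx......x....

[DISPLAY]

          ┃      ▼12345678901234 ┃       
          ┃ HiHat······█···█···· ┃       
          ┃   Tom··█···█······█· ┃       
          ┃  Bass·····█···█····· ┃━━━━━━━
          ┃  Clap··█·█···██····█ ┃       
          ┃ Snare·███······█···· ┃───────
          ┃                      ┃      ▲
          ┃                      ┃080   █
          ┗━━━━━━━━━━━━━━━━━━━━━━┛      ░
                     ┃  buffer_size: loc░
                     ┃  max_connections:░
                     ┃  debug: info     ░
                     ┃  timeout: 0.0.0.0░
                     ┃  max_retries: 330░
                     ┃                  ░
                     ┃worker:           ▼
                     ┗━━━━━━━━━━━━━━━━━━━


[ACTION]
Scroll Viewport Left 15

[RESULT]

                       ┃      ▼1234567890
                       ┃ HiHat······█···█
                       ┃   Tom··█···█····
                       ┃  Bass·····█···█·
                       ┃  Clap··█·█···██·
                       ┃ Snare·███······█
                       ┃                 
                       ┃                 
                       ┗━━━━━━━━━━━━━━━━━
                                  ┃  buff
                                  ┃  max_
                                  ┃  debu
                                  ┃  time
                                  ┃  max_
                                  ┃      
                                  ┃worker
                                  ┗━━━━━━


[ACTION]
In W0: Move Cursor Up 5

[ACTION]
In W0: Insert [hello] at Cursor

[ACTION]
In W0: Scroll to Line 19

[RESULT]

                       ┃      ▼1234567890
                       ┃ HiHat······█···█
                       ┃   Tom··█···█····
                       ┃  Bass·····█···█·
                       ┃  Clap··█·█···██·
                       ┃ Snare·███······█
                       ┃                 
                       ┃                 
                       ┗━━━━━━━━━━━━━━━━━
                                  ┃  inte
                                  ┃  port
                                  ┃  log_
                                  ┃  time
                                  ┃      
                                  ┃cache:
                                  ┃  max_
                                  ┗━━━━━━


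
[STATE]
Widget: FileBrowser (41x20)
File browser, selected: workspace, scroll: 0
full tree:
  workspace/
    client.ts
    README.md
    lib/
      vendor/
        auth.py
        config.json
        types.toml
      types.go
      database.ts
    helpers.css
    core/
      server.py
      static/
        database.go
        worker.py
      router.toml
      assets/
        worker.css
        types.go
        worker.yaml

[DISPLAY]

> [-] workspace/                         
    client.ts                            
    README.md                            
    [+] lib/                             
    helpers.css                          
    [+] core/                            
                                         
                                         
                                         
                                         
                                         
                                         
                                         
                                         
                                         
                                         
                                         
                                         
                                         
                                         


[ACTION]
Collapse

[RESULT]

> [+] workspace/                         
                                         
                                         
                                         
                                         
                                         
                                         
                                         
                                         
                                         
                                         
                                         
                                         
                                         
                                         
                                         
                                         
                                         
                                         
                                         


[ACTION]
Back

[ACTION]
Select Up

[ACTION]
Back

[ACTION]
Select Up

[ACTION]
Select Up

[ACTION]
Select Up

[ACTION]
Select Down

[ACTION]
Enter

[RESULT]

> [-] workspace/                         
    client.ts                            
    README.md                            
    [+] lib/                             
    helpers.css                          
    [+] core/                            
                                         
                                         
                                         
                                         
                                         
                                         
                                         
                                         
                                         
                                         
                                         
                                         
                                         
                                         


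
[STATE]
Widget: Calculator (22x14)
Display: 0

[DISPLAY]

                     0
┌───┬───┬───┬───┐     
│ 7 │ 8 │ 9 │ ÷ │     
├───┼───┼───┼───┤     
│ 4 │ 5 │ 6 │ × │     
├───┼───┼───┼───┤     
│ 1 │ 2 │ 3 │ - │     
├───┼───┼───┼───┤     
│ 0 │ . │ = │ + │     
├───┼───┼───┼───┤     
│ C │ MC│ MR│ M+│     
└───┴───┴───┴───┘     
                      
                      


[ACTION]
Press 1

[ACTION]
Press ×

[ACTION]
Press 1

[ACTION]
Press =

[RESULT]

                     1
┌───┬───┬───┬───┐     
│ 7 │ 8 │ 9 │ ÷ │     
├───┼───┼───┼───┤     
│ 4 │ 5 │ 6 │ × │     
├───┼───┼───┼───┤     
│ 1 │ 2 │ 3 │ - │     
├───┼───┼───┼───┤     
│ 0 │ . │ = │ + │     
├───┼───┼───┼───┤     
│ C │ MC│ MR│ M+│     
└───┴───┴───┴───┘     
                      
                      


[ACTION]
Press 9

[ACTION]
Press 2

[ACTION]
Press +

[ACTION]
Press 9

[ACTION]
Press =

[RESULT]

                   101
┌───┬───┬───┬───┐     
│ 7 │ 8 │ 9 │ ÷ │     
├───┼───┼───┼───┤     
│ 4 │ 5 │ 6 │ × │     
├───┼───┼───┼───┤     
│ 1 │ 2 │ 3 │ - │     
├───┼───┼───┼───┤     
│ 0 │ . │ = │ + │     
├───┼───┼───┼───┤     
│ C │ MC│ MR│ M+│     
└───┴───┴───┴───┘     
                      
                      


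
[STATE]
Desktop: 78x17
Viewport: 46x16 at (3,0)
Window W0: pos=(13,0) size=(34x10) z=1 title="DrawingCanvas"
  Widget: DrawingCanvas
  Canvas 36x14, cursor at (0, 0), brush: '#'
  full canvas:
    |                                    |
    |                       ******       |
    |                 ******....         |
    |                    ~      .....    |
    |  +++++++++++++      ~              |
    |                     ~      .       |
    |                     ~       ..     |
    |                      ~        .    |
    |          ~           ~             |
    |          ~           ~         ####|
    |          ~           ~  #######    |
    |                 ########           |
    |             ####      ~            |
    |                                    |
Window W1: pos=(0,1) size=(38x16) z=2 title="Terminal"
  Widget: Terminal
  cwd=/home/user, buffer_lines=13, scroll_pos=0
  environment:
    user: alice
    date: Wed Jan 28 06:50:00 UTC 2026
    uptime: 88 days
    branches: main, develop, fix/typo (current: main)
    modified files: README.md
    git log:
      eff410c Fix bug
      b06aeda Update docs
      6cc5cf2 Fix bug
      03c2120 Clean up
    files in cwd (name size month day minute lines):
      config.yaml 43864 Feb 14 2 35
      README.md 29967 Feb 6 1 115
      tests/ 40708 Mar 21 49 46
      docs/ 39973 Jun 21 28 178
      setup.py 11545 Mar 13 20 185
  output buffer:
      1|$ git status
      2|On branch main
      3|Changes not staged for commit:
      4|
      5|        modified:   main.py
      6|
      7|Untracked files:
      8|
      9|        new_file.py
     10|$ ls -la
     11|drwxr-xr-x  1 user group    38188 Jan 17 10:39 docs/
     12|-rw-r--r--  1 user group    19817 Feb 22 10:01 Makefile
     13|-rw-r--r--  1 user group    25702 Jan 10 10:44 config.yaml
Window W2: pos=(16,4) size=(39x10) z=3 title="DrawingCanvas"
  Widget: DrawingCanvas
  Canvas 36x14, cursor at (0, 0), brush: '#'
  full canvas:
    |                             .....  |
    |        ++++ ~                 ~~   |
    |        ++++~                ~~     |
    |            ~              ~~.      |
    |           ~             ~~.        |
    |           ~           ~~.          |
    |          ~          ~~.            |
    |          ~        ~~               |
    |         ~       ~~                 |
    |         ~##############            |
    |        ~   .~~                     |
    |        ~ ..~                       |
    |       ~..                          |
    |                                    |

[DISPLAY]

          ┏━━━━━━━━━━━━━━━━━━━━━━━━━━━━━━━━┓  
━━━━━━━━━━━━━━━━━━━━━━━━━━━━━━━━━━┓        ┃  
erminal                           ┃────────┨  
──────────────────────────────────┨        ┃  
git status   ┏━━━━━━━━━━━━━━━━━━━━━━━━━━━━━━━━
 branch main ┃ DrawingCanvas                  
anges not sta┠────────────────────────────────
             ┃+                            ...
      modifie┃        ++++ ~                 ~
             ┃        ++++~                ~~ 
tracked files┃            ~              ~~.  
             ┃           ~             ~~.    
      new_fil┃           ~           ~~.      
ls -la       ┗━━━━━━━━━━━━━━━━━━━━━━━━━━━━━━━━
wxr-xr-x  1 user group    38188 Ja┃           
w-r--r--  1 user group    19817 Fe┃           


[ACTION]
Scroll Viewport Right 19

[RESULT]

━━━━━━━━━━━━━━━━━━━━━━━━┓                     
━━━━━━━━━━━━━━━┓        ┃                     
               ┃────────┨                     
───────────────┨        ┃                     
━━━━━━━━━━━━━━━━━━━━━━━━━━━━━━━━┓             
ingCanvas                       ┃             
────────────────────────────────┨             
                        .....   ┃             
   ++++ ~                 ~~    ┃             
   ++++~                ~~      ┃             
       ~              ~~.       ┃             
      ~             ~~.         ┃             
      ~           ~~.           ┃             
━━━━━━━━━━━━━━━━━━━━━━━━━━━━━━━━┛             
oup    38188 Ja┃                              
oup    19817 Fe┃                              


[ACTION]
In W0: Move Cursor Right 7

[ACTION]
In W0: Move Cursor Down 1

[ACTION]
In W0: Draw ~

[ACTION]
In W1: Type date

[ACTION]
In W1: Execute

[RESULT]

━━━━━━━━━━━━━━━━━━━━━━━━┓                     
━━━━━━━━━━━━━━━┓        ┃                     
               ┃────────┨                     
───────────────┨        ┃                     
━━━━━━━━━━━━━━━━━━━━━━━━━━━━━━━━┓             
ingCanvas                       ┃             
────────────────────────────────┨             
                        .....   ┃             
   ++++ ~                 ~~    ┃             
   ++++~                ~~      ┃             
       ~              ~~.       ┃             
      ~             ~~.         ┃             
      ~           ~~.           ┃             
━━━━━━━━━━━━━━━━━━━━━━━━━━━━━━━━┛             
TC 2026        ┃                              
               ┃                              


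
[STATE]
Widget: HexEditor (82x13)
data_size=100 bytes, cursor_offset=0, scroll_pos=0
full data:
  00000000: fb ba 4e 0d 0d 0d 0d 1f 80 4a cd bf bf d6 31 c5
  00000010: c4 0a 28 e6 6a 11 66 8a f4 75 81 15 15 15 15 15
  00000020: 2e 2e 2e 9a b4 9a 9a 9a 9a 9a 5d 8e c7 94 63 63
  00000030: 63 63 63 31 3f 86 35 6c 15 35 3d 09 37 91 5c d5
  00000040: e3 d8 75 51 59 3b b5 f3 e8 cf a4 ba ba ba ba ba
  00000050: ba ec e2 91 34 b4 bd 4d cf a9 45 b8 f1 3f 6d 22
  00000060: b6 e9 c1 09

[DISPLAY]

00000000  FB ba 4e 0d 0d 0d 0d 1f  80 4a cd bf bf d6 31 c5  |..N......J....1.|    
00000010  c4 0a 28 e6 6a 11 66 8a  f4 75 81 15 15 15 15 15  |..(.j.f..u......|    
00000020  2e 2e 2e 9a b4 9a 9a 9a  9a 9a 5d 8e c7 94 63 63  |..........]...cc|    
00000030  63 63 63 31 3f 86 35 6c  15 35 3d 09 37 91 5c d5  |ccc1?.5l.5=.7.\.|    
00000040  e3 d8 75 51 59 3b b5 f3  e8 cf a4 ba ba ba ba ba  |..uQY;..........|    
00000050  ba ec e2 91 34 b4 bd 4d  cf a9 45 b8 f1 3f 6d 22  |....4..M..E..?m"|    
00000060  b6 e9 c1 09                                       |....            |    
                                                                                  
                                                                                  
                                                                                  
                                                                                  
                                                                                  
                                                                                  


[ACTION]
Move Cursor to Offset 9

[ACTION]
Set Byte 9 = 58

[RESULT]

00000000  fb ba 4e 0d 0d 0d 0d 1f  80 58 cd bf bf d6 31 c5  |..N......X....1.|    
00000010  c4 0a 28 e6 6a 11 66 8a  f4 75 81 15 15 15 15 15  |..(.j.f..u......|    
00000020  2e 2e 2e 9a b4 9a 9a 9a  9a 9a 5d 8e c7 94 63 63  |..........]...cc|    
00000030  63 63 63 31 3f 86 35 6c  15 35 3d 09 37 91 5c d5  |ccc1?.5l.5=.7.\.|    
00000040  e3 d8 75 51 59 3b b5 f3  e8 cf a4 ba ba ba ba ba  |..uQY;..........|    
00000050  ba ec e2 91 34 b4 bd 4d  cf a9 45 b8 f1 3f 6d 22  |....4..M..E..?m"|    
00000060  b6 e9 c1 09                                       |....            |    
                                                                                  
                                                                                  
                                                                                  
                                                                                  
                                                                                  
                                                                                  


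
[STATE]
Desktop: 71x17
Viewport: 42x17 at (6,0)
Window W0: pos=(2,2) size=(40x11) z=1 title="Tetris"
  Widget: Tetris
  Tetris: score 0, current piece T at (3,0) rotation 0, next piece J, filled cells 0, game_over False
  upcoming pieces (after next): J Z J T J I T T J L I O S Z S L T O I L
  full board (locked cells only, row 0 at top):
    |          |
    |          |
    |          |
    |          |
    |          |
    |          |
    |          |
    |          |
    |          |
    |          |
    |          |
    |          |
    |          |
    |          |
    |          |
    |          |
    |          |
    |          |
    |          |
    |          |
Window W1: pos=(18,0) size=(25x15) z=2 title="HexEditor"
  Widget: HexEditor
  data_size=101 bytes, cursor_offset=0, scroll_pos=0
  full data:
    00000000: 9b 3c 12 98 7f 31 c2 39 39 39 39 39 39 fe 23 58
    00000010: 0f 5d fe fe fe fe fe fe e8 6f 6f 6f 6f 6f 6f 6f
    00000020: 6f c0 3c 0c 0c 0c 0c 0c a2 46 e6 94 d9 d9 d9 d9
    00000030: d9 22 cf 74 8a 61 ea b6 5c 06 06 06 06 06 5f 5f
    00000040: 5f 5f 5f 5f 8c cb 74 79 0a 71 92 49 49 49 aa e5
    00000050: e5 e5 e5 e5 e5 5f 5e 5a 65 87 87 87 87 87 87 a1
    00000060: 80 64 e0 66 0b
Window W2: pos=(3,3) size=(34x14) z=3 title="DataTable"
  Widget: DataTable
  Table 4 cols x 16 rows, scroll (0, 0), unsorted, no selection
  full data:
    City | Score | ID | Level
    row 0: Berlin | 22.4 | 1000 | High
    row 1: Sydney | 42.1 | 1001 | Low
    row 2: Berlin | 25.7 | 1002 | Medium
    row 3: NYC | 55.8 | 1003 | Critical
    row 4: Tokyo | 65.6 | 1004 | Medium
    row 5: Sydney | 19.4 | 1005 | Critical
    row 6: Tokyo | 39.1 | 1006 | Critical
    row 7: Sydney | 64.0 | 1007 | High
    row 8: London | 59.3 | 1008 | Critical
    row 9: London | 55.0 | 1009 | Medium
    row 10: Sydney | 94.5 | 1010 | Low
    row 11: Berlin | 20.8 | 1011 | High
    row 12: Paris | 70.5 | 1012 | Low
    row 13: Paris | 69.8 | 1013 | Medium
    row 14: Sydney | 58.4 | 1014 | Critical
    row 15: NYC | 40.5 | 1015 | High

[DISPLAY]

            ┏━━━━━━━━━━━━━━━━━━━━━━━┓     
            ┃ HexEditor             ┃     
━━━━━━━━━━━━┠───────────────────────┨     
━━━━━━━━━━━━━━━━━━━━━━━━━━━━━━┓ 98 7┃     
ataTable                      ┃ fe f┃     
──────────────────────────────┨ 0c 0┃     
ty  │Score│ID  │Level         ┃ 74 8┃     
────┼─────┼────┼────────      ┃ 5f 8┃     
rlin│22.4 │1000│High          ┃ e5 e┃     
dney│42.1 │1001│Low           ┃ 66 0┃     
rlin│25.7 │1002│Medium        ┃     ┃     
C   │55.8 │1003│Critical      ┃     ┃     
kyo │65.6 │1004│Medium        ┃     ┃     
dney│19.4 │1005│Critical      ┃     ┃     
kyo │39.1 │1006│Critical      ┃━━━━━┛     
dney│64.0 │1007│High          ┃           
━━━━━━━━━━━━━━━━━━━━━━━━━━━━━━┛           


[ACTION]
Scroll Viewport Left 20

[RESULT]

                  ┏━━━━━━━━━━━━━━━━━━━━━━━
                  ┃ HexEditor             
  ┏━━━━━━━━━━━━━━━┠───────────────────────
  ┃┏━━━━━━━━━━━━━━━━━━━━━━━━━━━━━━━━┓ 98 7
  ┠┃ DataTable                      ┃ fe f
  ┃┠────────────────────────────────┨ 0c 0
  ┃┃City  │Score│ID  │Level         ┃ 74 8
  ┃┃──────┼─────┼────┼────────      ┃ 5f 8
  ┃┃Berlin│22.4 │1000│High          ┃ e5 e
  ┃┃Sydney│42.1 │1001│Low           ┃ 66 0
  ┃┃Berlin│25.7 │1002│Medium        ┃     
  ┃┃NYC   │55.8 │1003│Critical      ┃     
  ┗┃Tokyo │65.6 │1004│Medium        ┃     
   ┃Sydney│19.4 │1005│Critical      ┃     
   ┃Tokyo │39.1 │1006│Critical      ┃━━━━━
   ┃Sydney│64.0 │1007│High          ┃     
   ┗━━━━━━━━━━━━━━━━━━━━━━━━━━━━━━━━┛     


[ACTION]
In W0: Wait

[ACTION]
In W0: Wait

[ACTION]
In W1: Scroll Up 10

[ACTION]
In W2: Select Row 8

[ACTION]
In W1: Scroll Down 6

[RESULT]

                  ┏━━━━━━━━━━━━━━━━━━━━━━━
                  ┃ HexEditor             
  ┏━━━━━━━━━━━━━━━┠───────────────────────
  ┃┏━━━━━━━━━━━━━━━━━━━━━━━━━━━━━━━━┓ 66 0
  ┠┃ DataTable                      ┃     
  ┃┠────────────────────────────────┨     
  ┃┃City  │Score│ID  │Level         ┃     
  ┃┃──────┼─────┼────┼────────      ┃     
  ┃┃Berlin│22.4 │1000│High          ┃     
  ┃┃Sydney│42.1 │1001│Low           ┃     
  ┃┃Berlin│25.7 │1002│Medium        ┃     
  ┃┃NYC   │55.8 │1003│Critical      ┃     
  ┗┃Tokyo │65.6 │1004│Medium        ┃     
   ┃Sydney│19.4 │1005│Critical      ┃     
   ┃Tokyo │39.1 │1006│Critical      ┃━━━━━
   ┃Sydney│64.0 │1007│High          ┃     
   ┗━━━━━━━━━━━━━━━━━━━━━━━━━━━━━━━━┛     
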